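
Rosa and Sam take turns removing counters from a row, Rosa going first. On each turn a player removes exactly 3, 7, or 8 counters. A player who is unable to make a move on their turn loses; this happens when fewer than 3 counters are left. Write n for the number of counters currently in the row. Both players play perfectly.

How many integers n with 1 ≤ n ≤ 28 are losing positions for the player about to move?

11

Work bottom-up. With no move the player to move loses. Otherwise the position is W if at least one move leads to an L position for the opponent, and L if every move leads to a W.
n=0: no move → L
n=1: no move → L
n=2: no move → L
n=3: can move to 0, which is L ⇒ W
n=4: can move to 1, which is L ⇒ W
n=5: can move to 2, which is L ⇒ W
n=6: the only move is to 3(W), a W ⇒ L
n=7: can move to 0, which is L ⇒ W
n=8: can move to 1, which is L ⇒ W
n=9: can move to 6, which is L ⇒ W
n=10: can move to 2, which is L ⇒ W
n=11: moves to 8(W), 4(W), 3(W); every one is W ⇒ L
n=12: moves to 9(W), 5(W), 4(W); every one is W ⇒ L
n=13: can move to 6, which is L ⇒ W
n=14: can move to 11, which is L ⇒ W
n=15: can move to 12, which is L ⇒ W
n=16: moves to 13(W), 9(W), 8(W); every one is W ⇒ L
n=17: moves to 14(W), 10(W), 9(W); every one is W ⇒ L
n=18: can move to 11, which is L ⇒ W
n=19: can move to 16, which is L ⇒ W
n=20: can move to 17, which is L ⇒ W
n=21: moves to 18(W), 14(W), 13(W); every one is W ⇒ L
n=22: moves to 19(W), 15(W), 14(W); every one is W ⇒ L
n=23: can move to 16, which is L ⇒ W
n=24: can move to 21, which is L ⇒ W
n=25: can move to 22, which is L ⇒ W
n=26: moves to 23(W), 19(W), 18(W); every one is W ⇒ L
n=27: moves to 24(W), 20(W), 19(W); every one is W ⇒ L
n=28: can move to 21, which is L ⇒ W
L entries with 1 ≤ n ≤ 28 (n=0 is outside the asked range and is not counted): n = 1, 2, 6, 11, 12, 16, 17, 21, 22, 26, 27; that makes 11.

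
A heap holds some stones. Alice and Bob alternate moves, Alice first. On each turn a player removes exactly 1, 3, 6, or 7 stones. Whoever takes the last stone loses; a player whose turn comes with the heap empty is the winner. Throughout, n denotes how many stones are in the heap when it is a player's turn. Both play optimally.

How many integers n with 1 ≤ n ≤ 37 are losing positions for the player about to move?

Positions with no move are W. A position that does have a move is losing for the player to move precisely when every available move leads to a winning position for the opponent. Fill in the labels:
n=0: no move; the opponent has just taken the last stone and therefore loses → W
n=1: L (sole option 0(W) is W)
n=2: W (go to 1, an L position)
n=3: L (options 2(W), 0(W) are all W)
n=4: W (go to 3, an L position)
n=5: L (options 4(W), 2(W) are all W)
n=6: W (go to 5, an L position)
n=7: W (go to 1, an L position)
n=8: W (go to 5, an L position)
n=9: W (go to 3, an L position)
n=10: W (go to 3, an L position)
n=11: W (go to 5, an L position)
n=12: W (go to 5, an L position)
n=13: L (options 12(W), 10(W), 7(W), 6(W) are all W)
n=14: W (go to 13, an L position)
n=15: L (options 14(W), 12(W), 9(W), 8(W) are all W)
n=16: W (go to 15, an L position)
n=17: L (options 16(W), 14(W), 11(W), 10(W) are all W)
n=18: W (go to 17, an L position)
n=19: W (go to 13, an L position)
n=20: W (go to 17, an L position)
n=21: W (go to 15, an L position)
n=22: W (go to 15, an L position)
n=23: W (go to 17, an L position)
n=24: W (go to 17, an L position)
n=25: L (options 24(W), 22(W), 19(W), 18(W) are all W)
n=26: W (go to 25, an L position)
n=27: L (options 26(W), 24(W), 21(W), 20(W) are all W)
n=28: W (go to 27, an L position)
n=29: L (options 28(W), 26(W), 23(W), 22(W) are all W)
n=30: W (go to 29, an L position)
n=31: W (go to 25, an L position)
n=32: W (go to 29, an L position)
n=33: W (go to 27, an L position)
n=34: W (go to 27, an L position)
n=35: W (go to 29, an L position)
n=36: W (go to 29, an L position)
n=37: L (options 36(W), 34(W), 31(W), 30(W) are all W)
L entries with 1 ≤ n ≤ 37 (the range starts at n=1): n = 1, 3, 5, 13, 15, 17, 25, 27, 29, 37; that makes 10.

10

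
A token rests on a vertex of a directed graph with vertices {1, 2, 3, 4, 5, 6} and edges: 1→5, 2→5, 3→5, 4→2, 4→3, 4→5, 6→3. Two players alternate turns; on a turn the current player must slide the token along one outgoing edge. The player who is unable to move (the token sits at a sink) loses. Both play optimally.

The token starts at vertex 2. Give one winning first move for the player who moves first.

Classify positions by backward induction: terminal positions (no move available) are L. From any other position, the mover wins iff some move reaches an L.
Every edge goes from a vertex to one that appears earlier in the order 5, 2, 3, 6, 4, 1, so processing vertices in that order labels each vertex after all of its successors.
5: no outgoing edge → L
2: W (go to 5, an L position)
3: W (go to 5, an L position)
6: L (sole option 3(W) is W)
4: W (go to 5, an L position)
1: W (go to 5, an L position)
From 2, the L positions reachable in one move are: 5.

Move to 5.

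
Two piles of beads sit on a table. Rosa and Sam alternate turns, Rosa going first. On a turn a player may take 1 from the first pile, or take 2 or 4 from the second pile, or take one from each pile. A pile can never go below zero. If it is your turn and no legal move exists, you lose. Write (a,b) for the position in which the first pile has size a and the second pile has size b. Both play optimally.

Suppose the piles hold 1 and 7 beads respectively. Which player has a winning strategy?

Use the standard recursion: the mover loses at a terminal position; elsewhere, the mover wins exactly when some move hands the opponent an L position.
No move ever increases a pile, so every position that can arise here has a ≤ 1 and b ≤ 7; it is enough to label the cells with 0 ≤ a ≤ 1 and 0 ≤ b ≤ 7.
Every move lowers a or b (never raises either), so fill the grid row by row in increasing a, and left to right within a row: each cell's successors are then already labelled.
      b=0  b=1  b=2  b=3  b=4  b=5  b=6  b=7
a=0:    L    L    W    W    W    W    L    L
a=1:    W    W    W    L    L    W    W    W
Cells with no legal move (terminal, hence L): (0,0), (0,1).
The remaining L cells, each justified by listing all of its moves:
(0,6): →(0,4)(W), (0,2)(W) — all W, so L
(0,7): →(0,5)(W), (0,3)(W) — all W, so L
(1,3): →(0,3)(W), (1,1)(W), (0,2)(W) — all W, so L
(1,4): →(0,4)(W), (1,2)(W), (1,0)(W), (0,3)(W) — all W, so L
Every other cell has at least one move into one of the L cells above, so it is W.
From (1,7) Rosa can move to (0,7), reaching an L position.

Rosa wins.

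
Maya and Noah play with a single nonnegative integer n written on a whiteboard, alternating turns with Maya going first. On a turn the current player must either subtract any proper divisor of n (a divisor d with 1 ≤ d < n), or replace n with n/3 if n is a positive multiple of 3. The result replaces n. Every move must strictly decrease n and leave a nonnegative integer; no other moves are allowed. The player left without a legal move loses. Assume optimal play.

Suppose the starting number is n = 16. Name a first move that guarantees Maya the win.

Use the standard recursion: the mover loses at a terminal position; elsewhere, the mover wins exactly when some move hands the opponent an L position.
n=0: no move → L
n=1: no move → L
n=2: →1(L), so W
n=3: →1(L), so W
n=4: →2(W), 3(W) — all W, so L
n=5: →4(L), so W
n=6: →4(L), so W
n=7: →6(W) only, which is W, so L
n=8: →4(L), so W
n=9: →3(W), 6(W), 8(W) — all W, so L
n=10: →9(L), so W
n=11: →10(W) only, which is W, so L
n=12: →4(L), so W
n=13: →12(W) only, which is W, so L
n=14: →7(L), so W
n=15: →5(W), 10(W), 12(W), 14(W) — all W, so L
n=16: →15(L), so W
From 16, the L positions reachable in one move are: 15.

Move to 15.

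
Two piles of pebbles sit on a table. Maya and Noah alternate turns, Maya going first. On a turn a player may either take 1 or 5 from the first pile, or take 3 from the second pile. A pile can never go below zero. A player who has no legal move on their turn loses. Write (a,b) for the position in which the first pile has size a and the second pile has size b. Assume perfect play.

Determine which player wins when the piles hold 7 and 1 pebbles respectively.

Maya wins.

Positions with no move are L. A position that does have a move is losing for the player to move precisely when every available move leads to a winning position for the opponent. Fill in the labels:
No move ever increases a pile, so every position that can arise here has a ≤ 7 and b ≤ 1; it is enough to label the cells with 0 ≤ a ≤ 7 and 0 ≤ b ≤ 1.
Every move lowers a or b (never raises either), so fill the grid row by row in increasing a, and left to right within a row: each cell's successors are then already labelled.
      b=0  b=1
a=0:    L    L
a=1:    W    W
a=2:    L    L
a=3:    W    W
a=4:    L    L
a=5:    W    W
a=6:    L    L
a=7:    W    W
Cells with no legal move (terminal, hence L): (0,0), (0,1).
The remaining L cells, each justified by listing all of its moves:
(2,0): only reaches (1,0)(W), which is W → L
(2,1): only reaches (1,1)(W), which is W → L
(4,0): only reaches (3,0)(W), which is W → L
(4,1): only reaches (3,1)(W), which is W → L
(6,0): only reaches (5,0)(W), (1,0)(W), all W → L
(6,1): only reaches (5,1)(W), (1,1)(W), all W → L
Every other cell has at least one move into one of the L cells above, so it is W.
The starting position (7,1) is W: Maya should move to (6,1), handing over an L position.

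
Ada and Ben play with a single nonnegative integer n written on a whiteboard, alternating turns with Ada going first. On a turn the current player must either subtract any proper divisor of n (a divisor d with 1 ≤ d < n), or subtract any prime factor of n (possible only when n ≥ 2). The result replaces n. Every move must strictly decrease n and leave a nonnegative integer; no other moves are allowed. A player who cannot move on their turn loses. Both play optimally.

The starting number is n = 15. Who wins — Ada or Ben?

Ada wins.

Label each position W (a win for the player to move) or L (a loss). A position with no legal move is L; any other position is W exactly when some move reaches an L, and L when every move reaches a W.
n=0: no move → L
n=1: no move → L
n=2: →0(L), so W
n=3: →0(L), so W
n=4: →2(W), 3(W) — all W, so L
n=5: →0(L), so W
n=6: →4(L), so W
n=7: →0(L), so W
n=8: →4(L), so W
n=9: →6(W), 8(W) — all W, so L
n=10: →9(L), so W
n=11: →0(L), so W
n=12: →9(L), so W
n=13: →0(L), so W
n=14: →7(W), 12(W), 13(W) — all W, so L
n=15: →14(L), so W
The starting position 15 is W: Ada should move to 14, handing over an L position.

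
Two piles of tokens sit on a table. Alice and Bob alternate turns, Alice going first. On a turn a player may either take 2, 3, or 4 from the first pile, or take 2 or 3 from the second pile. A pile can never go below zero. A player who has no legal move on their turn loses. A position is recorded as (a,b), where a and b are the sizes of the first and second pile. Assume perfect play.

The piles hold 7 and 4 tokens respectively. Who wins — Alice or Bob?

Positions with no move are L. A position that does have a move is losing for the player to move precisely when every available move leads to a winning position for the opponent. Fill in the labels:
No move ever increases a pile, so every position that can arise here has a ≤ 7 and b ≤ 4; it is enough to label the cells with 0 ≤ a ≤ 7 and 0 ≤ b ≤ 4.
Every move lowers a or b (never raises either), so fill the grid row by row in increasing a, and left to right within a row: each cell's successors are then already labelled.
      b=0  b=1  b=2  b=3  b=4
a=0:    L    L    W    W    W
a=1:    L    L    W    W    W
a=2:    W    W    L    L    W
a=3:    W    W    L    L    W
a=4:    W    W    W    W    L
a=5:    W    W    W    W    L
a=6:    L    L    W    W    W
a=7:    L    L    W    W    W
Cells with no legal move (terminal, hence L): (0,0), (0,1), (1,0), (1,1).
The remaining L cells, each justified by listing all of its moves:
(2,2): →(0,2)(W), (2,0)(W) — all W, so L
(2,3): →(0,3)(W), (2,1)(W), (2,0)(W) — all W, so L
(3,2): →(1,2)(W), (0,2)(W), (3,0)(W) — all W, so L
(3,3): →(1,3)(W), (0,3)(W), (3,1)(W), (3,0)(W) — all W, so L
(4,4): →(2,4)(W), (1,4)(W), (0,4)(W), (4,2)(W), (4,1)(W) — all W, so L
(5,4): →(3,4)(W), (2,4)(W), (1,4)(W), (5,2)(W), (5,1)(W) — all W, so L
(6,0): →(4,0)(W), (3,0)(W), (2,0)(W) — all W, so L
(6,1): →(4,1)(W), (3,1)(W), (2,1)(W) — all W, so L
(7,0): →(5,0)(W), (4,0)(W), (3,0)(W) — all W, so L
(7,1): →(5,1)(W), (4,1)(W), (3,1)(W) — all W, so L
Every other cell has at least one move into one of the L cells above, so it is W.
The starting position (7,4) is W: Alice should move to (5,4), handing over an L position.

Alice wins.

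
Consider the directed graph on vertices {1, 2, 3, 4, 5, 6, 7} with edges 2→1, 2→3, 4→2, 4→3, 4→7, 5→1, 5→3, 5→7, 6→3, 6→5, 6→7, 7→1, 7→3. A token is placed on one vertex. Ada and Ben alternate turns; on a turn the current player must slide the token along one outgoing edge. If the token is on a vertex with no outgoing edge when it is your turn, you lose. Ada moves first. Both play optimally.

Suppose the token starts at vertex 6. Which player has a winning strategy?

Work bottom-up. With no move the player to move loses. Otherwise the position is W if at least one move leads to an L position for the opponent, and L if every move leads to a W.
Every edge goes from a vertex to one that appears earlier in the order 3, 1, 2, 7, 5, 4, 6, so processing vertices in that order labels each vertex after all of its successors.
3: no outgoing edge → L
1: no outgoing edge → L
2: can move to 1, which is L ⇒ W
7: can move to 1, which is L ⇒ W
5: can move to 1, which is L ⇒ W
4: can move to 3, which is L ⇒ W
6: can move to 3, which is L ⇒ W
The starting position 6 is W: Ada should move to 3, handing over an L position.

Ada wins.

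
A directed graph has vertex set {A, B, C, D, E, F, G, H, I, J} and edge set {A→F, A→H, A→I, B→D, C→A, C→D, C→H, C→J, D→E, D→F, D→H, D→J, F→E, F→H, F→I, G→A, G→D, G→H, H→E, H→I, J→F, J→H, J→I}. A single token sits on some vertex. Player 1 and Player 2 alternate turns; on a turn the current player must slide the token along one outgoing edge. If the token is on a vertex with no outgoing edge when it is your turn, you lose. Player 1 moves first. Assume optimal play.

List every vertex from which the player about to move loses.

Build the W/L table. Terminal = L. A non-terminal position is W if it has a move to some L; otherwise it is L.
Every edge goes from a vertex to one that appears earlier in the order I, E, H, F, J, D, B, A, G, C, so processing vertices in that order labels each vertex after all of its successors.
I: no outgoing edge → L
E: no outgoing edge → L
H: W (go to E, an L position)
F: W (go to E, an L position)
J: W (go to I, an L position)
D: W (go to E, an L position)
B: L (sole option D(W) is W)
A: W (go to I, an L position)
G: L (options A(W), D(W), H(W) are all W)
C: L (options A(W), D(W), J(W), H(W) are all W)
Reading off the rows marked L gives the requested list; there are 5 such vertices.

B, C, E, G, I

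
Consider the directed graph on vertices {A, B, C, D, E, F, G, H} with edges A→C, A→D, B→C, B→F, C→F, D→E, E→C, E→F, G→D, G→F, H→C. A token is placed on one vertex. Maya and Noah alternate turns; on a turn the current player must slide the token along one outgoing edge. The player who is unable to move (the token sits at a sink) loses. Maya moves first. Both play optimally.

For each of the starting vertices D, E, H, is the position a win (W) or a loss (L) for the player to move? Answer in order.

D: L, E: W, H: L

Work bottom-up. With no move the player to move loses. Otherwise the position is W if at least one move leads to an L position for the opponent, and L if every move leads to a W.
Every edge goes from a vertex to one that appears earlier in the order F, C, E, D, H, B, G, A, so processing vertices in that order labels each vertex after all of its successors.
F: no outgoing edge → L
C: W (go to F, an L position)
E: W (go to F, an L position)
D: L (sole option E(W) is W)
H: L (sole option C(W) is W)
B: W (go to F, an L position)
G: W (go to D, an L position)
A: W (go to D, an L position)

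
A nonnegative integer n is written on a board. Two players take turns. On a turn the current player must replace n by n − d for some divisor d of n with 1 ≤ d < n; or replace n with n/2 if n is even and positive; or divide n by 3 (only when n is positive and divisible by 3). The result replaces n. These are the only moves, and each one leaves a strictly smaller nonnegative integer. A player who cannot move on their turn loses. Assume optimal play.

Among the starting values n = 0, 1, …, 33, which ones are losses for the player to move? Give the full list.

Build the W/L table. Terminal = L. A non-terminal position is W if it has a move to some L; otherwise it is L.
n=0: no move → L
n=1: no move → L
n=2: can move to 1, which is L ⇒ W
n=3: can move to 1, which is L ⇒ W
n=4: moves to 2(W), 3(W); every one is W ⇒ L
n=5: can move to 4, which is L ⇒ W
n=6: can move to 4, which is L ⇒ W
n=7: the only move is to 6(W), a W ⇒ L
n=8: can move to 4, which is L ⇒ W
n=9: moves to 3(W), 6(W), 8(W); every one is W ⇒ L
n=10: can move to 9, which is L ⇒ W
n=11: the only move is to 10(W), a W ⇒ L
n=12: can move to 4, which is L ⇒ W
n=13: the only move is to 12(W), a W ⇒ L
n=14: can move to 7, which is L ⇒ W
n=15: moves to 5(W), 10(W), 12(W), 14(W); every one is W ⇒ L
n=16: can move to 15, which is L ⇒ W
n=17: the only move is to 16(W), a W ⇒ L
n=18: can move to 9, which is L ⇒ W
n=19: the only move is to 18(W), a W ⇒ L
n=20: can move to 15, which is L ⇒ W
n=21: can move to 7, which is L ⇒ W
n=22: can move to 11, which is L ⇒ W
n=23: the only move is to 22(W), a W ⇒ L
n=24: can move to 23, which is L ⇒ W
n=25: moves to 20(W), 24(W); every one is W ⇒ L
n=26: can move to 13, which is L ⇒ W
n=27: can move to 9, which is L ⇒ W
n=28: moves to 14(W), 21(W), 24(W), 26(W), 27(W); every one is W ⇒ L
n=29: can move to 28, which is L ⇒ W
n=30: can move to 15, which is L ⇒ W
n=31: the only move is to 30(W), a W ⇒ L
n=32: can move to 28, which is L ⇒ W
n=33: can move to 11, which is L ⇒ W
Reading off the rows marked L gives the requested list; there are 14 such values of n.

0, 1, 4, 7, 9, 11, 13, 15, 17, 19, 23, 25, 28, 31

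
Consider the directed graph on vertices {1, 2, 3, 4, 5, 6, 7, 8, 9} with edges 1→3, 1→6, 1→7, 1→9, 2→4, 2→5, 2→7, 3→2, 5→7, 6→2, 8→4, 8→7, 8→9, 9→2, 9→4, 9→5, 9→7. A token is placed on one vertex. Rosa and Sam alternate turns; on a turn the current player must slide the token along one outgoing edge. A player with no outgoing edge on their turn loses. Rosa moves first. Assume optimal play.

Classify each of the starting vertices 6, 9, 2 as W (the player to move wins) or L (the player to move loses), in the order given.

Build the W/L table. Terminal = L. A non-terminal position is W if it has a move to some L; otherwise it is L.
Every edge goes from a vertex to one that appears earlier in the order 7, 4, 5, 2, 9, 8, 6, 3, 1, so processing vertices in that order labels each vertex after all of its successors.
7: no outgoing edge → L
4: no outgoing edge → L
5: →7(L), so W
2: →4(L), so W
9: →4(L), so W
8: →4(L), so W
6: →2(W) only, which is W, so L
3: →2(W) only, which is W, so L
1: →3(L), so W

6: L, 9: W, 2: W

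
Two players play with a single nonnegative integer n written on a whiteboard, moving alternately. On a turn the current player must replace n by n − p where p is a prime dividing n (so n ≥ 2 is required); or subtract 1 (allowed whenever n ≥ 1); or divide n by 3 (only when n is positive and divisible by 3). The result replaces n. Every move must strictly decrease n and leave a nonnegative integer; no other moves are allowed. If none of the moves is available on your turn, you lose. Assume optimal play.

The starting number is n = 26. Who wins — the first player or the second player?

Positions with no move are L. A position that does have a move is losing for the player to move precisely when every available move leads to a winning position for the opponent. Fill in the labels:
n=0: no move → L
n=1: W (go to 0, an L position)
n=2: W (go to 0, an L position)
n=3: W (go to 0, an L position)
n=4: L (options 2(W), 3(W) are all W)
n=5: W (go to 0, an L position)
n=6: W (go to 4, an L position)
n=7: W (go to 0, an L position)
n=8: L (options 6(W), 7(W) are all W)
n=9: W (go to 8, an L position)
n=10: W (go to 8, an L position)
n=11: W (go to 0, an L position)
n=12: W (go to 4, an L position)
n=13: W (go to 0, an L position)
n=14: L (options 7(W), 12(W), 13(W) are all W)
n=15: W (go to 14, an L position)
n=16: W (go to 14, an L position)
n=17: W (go to 0, an L position)
n=18: L (options 6(W), 15(W), 16(W), 17(W) are all W)
n=19: W (go to 0, an L position)
n=20: W (go to 18, an L position)
n=21: W (go to 14, an L position)
n=22: L (options 11(W), 20(W), 21(W) are all W)
n=23: W (go to 0, an L position)
n=24: W (go to 8, an L position)
n=25: L (options 20(W), 24(W) are all W)
n=26: W (go to 25, an L position)
The starting position 26 is W: the player to move should move to 25, handing over an L position.

The first player wins.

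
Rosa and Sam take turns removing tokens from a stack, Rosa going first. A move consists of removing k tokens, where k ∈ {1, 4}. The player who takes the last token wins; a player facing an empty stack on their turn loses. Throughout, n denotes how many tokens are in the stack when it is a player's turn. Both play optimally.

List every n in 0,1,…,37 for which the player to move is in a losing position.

0, 2, 5, 7, 10, 12, 15, 17, 20, 22, 25, 27, 30, 32, 35, 37

Positions with no move are L. A position that does have a move is losing for the player to move precisely when every available move leads to a winning position for the opponent. Fill in the labels:
n=0: no move → L
n=1: →0(L), so W
n=2: →1(W) only, which is W, so L
n=3: →2(L), so W
n=4: →0(L), so W
n=5: →4(W), 1(W) — all W, so L
n=6: →5(L), so W
n=7: →6(W), 3(W) — all W, so L
n=8: →7(L), so W
n=9: →5(L), so W
n=10: →9(W), 6(W) — all W, so L
n=11: →10(L), so W
n=12: →11(W), 8(W) — all W, so L
n=13: →12(L), so W
n=14: →10(L), so W
n=15: →14(W), 11(W) — all W, so L
n=16: →15(L), so W
n=17: →16(W), 13(W) — all W, so L
n=18: →17(L), so W
n=19: →15(L), so W
n=20: →19(W), 16(W) — all W, so L
n=21: →20(L), so W
n=22: →21(W), 18(W) — all W, so L
n=23: →22(L), so W
n=24: →20(L), so W
n=25: →24(W), 21(W) — all W, so L
n=26: →25(L), so W
n=27: →26(W), 23(W) — all W, so L
n=28: →27(L), so W
n=29: →25(L), so W
n=30: →29(W), 26(W) — all W, so L
n=31: →30(L), so W
n=32: →31(W), 28(W) — all W, so L
n=33: →32(L), so W
n=34: →30(L), so W
n=35: →34(W), 31(W) — all W, so L
n=36: →35(L), so W
n=37: →36(W), 33(W) — all W, so L
Reading off the rows marked L gives the requested list; there are 16 such values of n.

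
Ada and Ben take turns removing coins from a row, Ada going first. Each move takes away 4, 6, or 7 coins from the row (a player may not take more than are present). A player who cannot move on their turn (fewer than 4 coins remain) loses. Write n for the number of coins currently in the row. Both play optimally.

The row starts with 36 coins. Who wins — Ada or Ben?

Classify positions by backward induction: terminal positions (no move available) are L. From any other position, the mover wins iff some move reaches an L.
n=0: no move → L
n=1: no move → L
n=2: no move → L
n=3: no move → L
n=4: →0(L), so W
n=5: →1(L), so W
n=6: →2(L), so W
n=7: →3(L), so W
n=8: →2(L), so W
n=9: →3(L), so W
n=10: →3(L), so W
n=11: →7(W), 5(W), 4(W) — all W, so L
n=12: →8(W), 6(W), 5(W) — all W, so L
n=13: →9(W), 7(W), 6(W) — all W, so L
n=14: →10(W), 8(W), 7(W) — all W, so L
n=15: →11(L), so W
n=16: →12(L), so W
n=17: →13(L), so W
n=18: →14(L), so W
n=19: →13(L), so W
n=20: →14(L), so W
n=21: →14(L), so W
n=22: →18(W), 16(W), 15(W) — all W, so L
n=23: →19(W), 17(W), 16(W) — all W, so L
n=24: →20(W), 18(W), 17(W) — all W, so L
n=25: →21(W), 19(W), 18(W) — all W, so L
n=26: →22(L), so W
n=27: →23(L), so W
n=28: →24(L), so W
n=29: →25(L), so W
n=30: →24(L), so W
n=31: →25(L), so W
n=32: →25(L), so W
n=33: →29(W), 27(W), 26(W) — all W, so L
n=34: →30(W), 28(W), 27(W) — all W, so L
n=35: →31(W), 29(W), 28(W) — all W, so L
n=36: →32(W), 30(W), 29(W) — all W, so L
Every move from 36 reaches a W position, so the mover loses.

Ben wins.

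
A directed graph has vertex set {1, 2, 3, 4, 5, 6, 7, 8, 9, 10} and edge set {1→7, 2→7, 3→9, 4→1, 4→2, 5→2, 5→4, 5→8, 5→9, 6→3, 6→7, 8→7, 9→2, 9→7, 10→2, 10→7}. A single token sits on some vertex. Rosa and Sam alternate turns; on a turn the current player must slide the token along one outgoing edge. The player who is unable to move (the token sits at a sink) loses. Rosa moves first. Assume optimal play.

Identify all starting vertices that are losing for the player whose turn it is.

Compute win/loss labels from the base case upward. A position with no move is L. Any other position is W if it can reach an L in one move, else L.
Every edge goes from a vertex to one that appears earlier in the order 7, 2, 10, 8, 1, 9, 4, 5, 3, 6, so processing vertices in that order labels each vertex after all of its successors.
7: no outgoing edge → L
2: →7(L), so W
10: →7(L), so W
8: →7(L), so W
1: →7(L), so W
9: →7(L), so W
4: →1(W), 2(W) — all W, so L
5: →4(L), so W
3: →9(W) only, which is W, so L
6: →3(L), so W
The losing starting vertices are exactly the entries labelled L in this table (3 of them).

3, 4, 7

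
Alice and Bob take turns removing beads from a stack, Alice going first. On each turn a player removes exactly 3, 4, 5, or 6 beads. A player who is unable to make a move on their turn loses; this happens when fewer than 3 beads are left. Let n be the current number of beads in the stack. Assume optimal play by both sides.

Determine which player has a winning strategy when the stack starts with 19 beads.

Bob wins.

Positions with no move are L. A position that does have a move is losing for the player to move precisely when every available move leads to a winning position for the opponent. Fill in the labels:
n=0: no move → L
n=1: no move → L
n=2: no move → L
n=3: →0(L), so W
n=4: →1(L), so W
n=5: →2(L), so W
n=6: →2(L), so W
n=7: →2(L), so W
n=8: →2(L), so W
n=9: →6(W), 5(W), 4(W), 3(W) — all W, so L
n=10: →7(W), 6(W), 5(W), 4(W) — all W, so L
n=11: →8(W), 7(W), 6(W), 5(W) — all W, so L
n=12: →9(L), so W
n=13: →10(L), so W
n=14: →11(L), so W
n=15: →11(L), so W
n=16: →11(L), so W
n=17: →11(L), so W
n=18: →15(W), 14(W), 13(W), 12(W) — all W, so L
n=19: →16(W), 15(W), 14(W), 13(W) — all W, so L
Every move from 19 reaches a W position, so the mover loses.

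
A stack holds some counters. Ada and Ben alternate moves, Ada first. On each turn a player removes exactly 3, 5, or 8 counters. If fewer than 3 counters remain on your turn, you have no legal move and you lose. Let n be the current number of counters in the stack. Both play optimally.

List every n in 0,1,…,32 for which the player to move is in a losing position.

Label each position W (a win for the player to move) or L (a loss). A position with no legal move is L; any other position is W exactly when some move reaches an L, and L when every move reaches a W.
n=0: no move → L
n=1: no move → L
n=2: no move → L
n=3: reaches L-position 0 → W
n=4: reaches L-position 1 → W
n=5: reaches L-position 2 → W
n=6: reaches L-position 1 → W
n=7: reaches L-position 2 → W
n=8: reaches L-position 0 → W
n=9: reaches L-position 1 → W
n=10: reaches L-position 2 → W
n=11: only reaches 8(W), 6(W), 3(W), all W → L
n=12: only reaches 9(W), 7(W), 4(W), all W → L
n=13: only reaches 10(W), 8(W), 5(W), all W → L
n=14: reaches L-position 11 → W
n=15: reaches L-position 12 → W
n=16: reaches L-position 13 → W
n=17: reaches L-position 12 → W
n=18: reaches L-position 13 → W
n=19: reaches L-position 11 → W
n=20: reaches L-position 12 → W
n=21: reaches L-position 13 → W
n=22: only reaches 19(W), 17(W), 14(W), all W → L
n=23: only reaches 20(W), 18(W), 15(W), all W → L
n=24: only reaches 21(W), 19(W), 16(W), all W → L
n=25: reaches L-position 22 → W
n=26: reaches L-position 23 → W
n=27: reaches L-position 24 → W
n=28: reaches L-position 23 → W
n=29: reaches L-position 24 → W
n=30: reaches L-position 22 → W
n=31: reaches L-position 23 → W
n=32: reaches L-position 24 → W
Reading off the rows marked L gives the requested list; there are 9 such values of n.

0, 1, 2, 11, 12, 13, 22, 23, 24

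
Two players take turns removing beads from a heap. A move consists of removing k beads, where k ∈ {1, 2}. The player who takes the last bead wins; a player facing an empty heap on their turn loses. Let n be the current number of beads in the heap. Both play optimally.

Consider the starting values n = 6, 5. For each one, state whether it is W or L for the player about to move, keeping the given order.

Label each position W (a win for the player to move) or L (a loss). A position with no legal move is L; any other position is W exactly when some move reaches an L, and L when every move reaches a W.
n=0: no move → L
n=1: can move to 0, which is L ⇒ W
n=2: can move to 0, which is L ⇒ W
n=3: moves to 2(W), 1(W); every one is W ⇒ L
n=4: can move to 3, which is L ⇒ W
n=5: can move to 3, which is L ⇒ W
n=6: moves to 5(W), 4(W); every one is W ⇒ L

6: L, 5: W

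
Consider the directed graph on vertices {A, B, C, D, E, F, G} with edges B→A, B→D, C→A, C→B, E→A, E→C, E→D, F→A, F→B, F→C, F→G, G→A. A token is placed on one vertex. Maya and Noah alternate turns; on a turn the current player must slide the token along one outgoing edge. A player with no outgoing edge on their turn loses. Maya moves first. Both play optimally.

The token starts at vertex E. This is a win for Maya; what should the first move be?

Move to A.

Work bottom-up. With no move the player to move loses. Otherwise the position is W if at least one move leads to an L position for the opponent, and L if every move leads to a W.
Every edge goes from a vertex to one that appears earlier in the order D, A, B, C, G, E, F, so processing vertices in that order labels each vertex after all of its successors.
D: no outgoing edge → L
A: no outgoing edge → L
B: →A(L), so W
C: →A(L), so W
G: →A(L), so W
E: →A(L), so W
F: →A(L), so W
From E, the L positions reachable in one move are: A, D. Any move reaching one of these is winning.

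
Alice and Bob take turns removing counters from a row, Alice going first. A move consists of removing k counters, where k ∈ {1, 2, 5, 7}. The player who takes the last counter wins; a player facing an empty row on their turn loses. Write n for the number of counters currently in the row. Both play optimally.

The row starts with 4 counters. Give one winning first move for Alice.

Use the standard recursion: the mover loses at a terminal position; elsewhere, the mover wins exactly when some move hands the opponent an L position.
n=0: no move → L
n=1: W (go to 0, an L position)
n=2: W (go to 0, an L position)
n=3: L (options 2(W), 1(W) are all W)
n=4: W (go to 3, an L position)
From 4, the L positions reachable in one move are: 3.

Remove 1, leaving 3.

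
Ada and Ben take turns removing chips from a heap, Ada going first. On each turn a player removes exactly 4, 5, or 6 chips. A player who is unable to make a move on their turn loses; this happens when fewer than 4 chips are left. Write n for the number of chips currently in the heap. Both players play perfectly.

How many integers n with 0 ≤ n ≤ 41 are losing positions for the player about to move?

Classify positions by backward induction: terminal positions (no move available) are L. From any other position, the mover wins iff some move reaches an L.
n=0: no move → L
n=1: no move → L
n=2: no move → L
n=3: no move → L
n=4: reaches L-position 0 → W
n=5: reaches L-position 1 → W
n=6: reaches L-position 2 → W
n=7: reaches L-position 3 → W
n=8: reaches L-position 3 → W
n=9: reaches L-position 3 → W
n=10: only reaches 6(W), 5(W), 4(W), all W → L
n=11: only reaches 7(W), 6(W), 5(W), all W → L
n=12: only reaches 8(W), 7(W), 6(W), all W → L
n=13: only reaches 9(W), 8(W), 7(W), all W → L
n=14: reaches L-position 10 → W
n=15: reaches L-position 11 → W
n=16: reaches L-position 12 → W
n=17: reaches L-position 13 → W
n=18: reaches L-position 13 → W
n=19: reaches L-position 13 → W
n=20: only reaches 16(W), 15(W), 14(W), all W → L
n=21: only reaches 17(W), 16(W), 15(W), all W → L
n=22: only reaches 18(W), 17(W), 16(W), all W → L
n=23: only reaches 19(W), 18(W), 17(W), all W → L
n=24: reaches L-position 20 → W
n=25: reaches L-position 21 → W
n=26: reaches L-position 22 → W
n=27: reaches L-position 23 → W
n=28: reaches L-position 23 → W
n=29: reaches L-position 23 → W
n=30: only reaches 26(W), 25(W), 24(W), all W → L
n=31: only reaches 27(W), 26(W), 25(W), all W → L
n=32: only reaches 28(W), 27(W), 26(W), all W → L
n=33: only reaches 29(W), 28(W), 27(W), all W → L
n=34: reaches L-position 30 → W
n=35: reaches L-position 31 → W
n=36: reaches L-position 32 → W
n=37: reaches L-position 33 → W
n=38: reaches L-position 33 → W
n=39: reaches L-position 33 → W
n=40: only reaches 36(W), 35(W), 34(W), all W → L
n=41: only reaches 37(W), 36(W), 35(W), all W → L
L entries with 0 ≤ n ≤ 41: n = 0, 1, 2, 3, 10, 11, 12, 13, 20, 21, 22, 23, 30, 31, 32, 33, 40, 41; that makes 18.

18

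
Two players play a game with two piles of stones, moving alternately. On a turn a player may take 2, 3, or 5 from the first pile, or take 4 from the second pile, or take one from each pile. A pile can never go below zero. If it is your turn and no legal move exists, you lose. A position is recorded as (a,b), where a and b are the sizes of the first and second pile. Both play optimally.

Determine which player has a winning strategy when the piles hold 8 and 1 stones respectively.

The first player wins.

Classify positions by backward induction: terminal positions (no move available) are L. From any other position, the mover wins iff some move reaches an L.
No move ever increases a pile, so every position that can arise here has a ≤ 8 and b ≤ 1; it is enough to label the cells with 0 ≤ a ≤ 8 and 0 ≤ b ≤ 1.
Every move lowers a or b (never raises either), so fill the grid row by row in increasing a, and left to right within a row: each cell's successors are then already labelled.
      b=0  b=1
a=0:    L    L
a=1:    L    W
a=2:    W    W
a=3:    W    W
a=4:    W    L
a=5:    W    W
a=6:    W    W
a=7:    L    W
a=8:    L    W
Cells with no legal move (terminal, hence L): (0,0), (0,1), (1,0).
The remaining L cells, each justified by listing all of its moves:
(4,1): only reaches (2,1)(W), (1,1)(W), (3,0)(W), all W → L
(7,0): only reaches (5,0)(W), (4,0)(W), (2,0)(W), all W → L
(8,0): only reaches (6,0)(W), (5,0)(W), (3,0)(W), all W → L
Every other cell has at least one move into one of the L cells above, so it is W.
The starting position (8,1) is W: the player to move should move to (7,0), handing over an L position.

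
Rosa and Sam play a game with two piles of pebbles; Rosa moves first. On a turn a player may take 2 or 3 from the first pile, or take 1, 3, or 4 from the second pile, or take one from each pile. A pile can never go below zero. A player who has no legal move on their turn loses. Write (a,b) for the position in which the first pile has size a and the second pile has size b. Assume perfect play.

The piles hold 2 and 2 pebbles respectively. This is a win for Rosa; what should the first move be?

Classify positions by backward induction: terminal positions (no move available) are L. From any other position, the mover wins iff some move reaches an L.
No move ever increases a pile, so every position that can arise here has a ≤ 2 and b ≤ 2; it is enough to label the cells with 0 ≤ a ≤ 2 and 0 ≤ b ≤ 2.
Every move lowers a or b (never raises either), so fill the grid row by row in increasing a, and left to right within a row: each cell's successors are then already labelled.
      b=0  b=1  b=2
a=0:    L    W    L
a=1:    L    W    L
a=2:    W    W    W
Cells with no legal move (terminal, hence L): (0,0), (1,0).
The remaining L cells, each justified by listing all of its moves:
(0,2): only reaches (0,1)(W), which is W → L
(1,2): only reaches (1,1)(W), (0,1)(W), all W → L
Every other cell has at least one move into one of the L cells above, so it is W.
From (2,2), the L positions reachable in one move are: (0,2).

Move to (0,2).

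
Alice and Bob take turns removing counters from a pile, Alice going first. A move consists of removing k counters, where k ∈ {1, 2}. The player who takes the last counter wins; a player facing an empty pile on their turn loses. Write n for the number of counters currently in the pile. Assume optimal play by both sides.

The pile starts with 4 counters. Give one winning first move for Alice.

Classify positions by backward induction: terminal positions (no move available) are L. From any other position, the mover wins iff some move reaches an L.
n=0: no move → L
n=1: can move to 0, which is L ⇒ W
n=2: can move to 0, which is L ⇒ W
n=3: moves to 2(W), 1(W); every one is W ⇒ L
n=4: can move to 3, which is L ⇒ W
From 4, the L positions reachable in one move are: 3.

Remove 1, leaving 3.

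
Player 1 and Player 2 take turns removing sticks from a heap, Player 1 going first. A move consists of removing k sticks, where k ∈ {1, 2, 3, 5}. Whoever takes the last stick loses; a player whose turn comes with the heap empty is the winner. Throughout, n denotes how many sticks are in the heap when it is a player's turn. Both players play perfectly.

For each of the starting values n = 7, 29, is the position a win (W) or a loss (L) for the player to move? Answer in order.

7: W, 29: L

Compute win/loss labels from the base case upward. A position with no move is W. Any other position is W if it can reach an L in one move, else L.
n=0: no move; the opponent has just taken the last stick and therefore loses → W
n=1: L (sole option 0(W) is W)
n=2: W (go to 1, an L position)
n=3: W (go to 1, an L position)
n=4: W (go to 1, an L position)
n=5: L (options 4(W), 3(W), 2(W), 0(W) are all W)
n=6: W (go to 5, an L position)
n=7: W (go to 5, an L position)
n=8: W (go to 5, an L position)
n=9: L (options 8(W), 7(W), 6(W), 4(W) are all W)
n=10: W (go to 9, an L position)
n=11: W (go to 9, an L position)
n=12: W (go to 9, an L position)
n=13: L (options 12(W), 11(W), 10(W), 8(W) are all W)
n=14: W (go to 13, an L position)
n=15: W (go to 13, an L position)
n=16: W (go to 13, an L position)
n=17: L (options 16(W), 15(W), 14(W), 12(W) are all W)
n=18: W (go to 17, an L position)
n=19: W (go to 17, an L position)
n=20: W (go to 17, an L position)
n=21: L (options 20(W), 19(W), 18(W), 16(W) are all W)
n=22: W (go to 21, an L position)
n=23: W (go to 21, an L position)
n=24: W (go to 21, an L position)
n=25: L (options 24(W), 23(W), 22(W), 20(W) are all W)
n=26: W (go to 25, an L position)
n=27: W (go to 25, an L position)
n=28: W (go to 25, an L position)
n=29: L (options 28(W), 27(W), 26(W), 24(W) are all W)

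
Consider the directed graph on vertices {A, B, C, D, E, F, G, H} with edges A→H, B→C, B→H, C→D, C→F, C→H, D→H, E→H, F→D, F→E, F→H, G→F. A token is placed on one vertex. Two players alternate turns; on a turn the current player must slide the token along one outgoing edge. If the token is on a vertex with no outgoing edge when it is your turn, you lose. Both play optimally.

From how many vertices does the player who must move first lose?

Label each position W (a win for the player to move) or L (a loss). A position with no legal move is L; any other position is W exactly when some move reaches an L, and L when every move reaches a W.
Every edge goes from a vertex to one that appears earlier in the order H, E, D, F, G, C, B, A, so processing vertices in that order labels each vertex after all of its successors.
H: no outgoing edge → L
E: W (go to H, an L position)
D: W (go to H, an L position)
F: W (go to H, an L position)
G: L (sole option F(W) is W)
C: W (go to H, an L position)
B: W (go to H, an L position)
A: W (go to H, an L position)
The L vertices are G, H; that is 2 in all.

2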